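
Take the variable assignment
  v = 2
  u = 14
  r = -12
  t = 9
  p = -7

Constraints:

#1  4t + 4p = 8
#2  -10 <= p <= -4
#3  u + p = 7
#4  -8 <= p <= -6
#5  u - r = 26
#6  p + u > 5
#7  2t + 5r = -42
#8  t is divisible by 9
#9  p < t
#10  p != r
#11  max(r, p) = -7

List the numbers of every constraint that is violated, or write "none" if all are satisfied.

#1 4t + 4p = 4(9) + 4(-7) = 8  holds
#2 p = -7 lies in [-10, -4]  holds
#3 u + p = 14 + (-7) = 7  holds
#4 p = -7 lies in [-8, -6]  holds
#5 u - r = 14 - (-12) = 26  holds
#6 p + u = -7 + 14 = 7; 7 > 5  holds
#7 2t + 5r = 2(9) + 5(-12) = -42  holds
#8 9 / 9 = 1, so 9 divides 9  holds
#9 p = -7, t = 9; -7 < 9  holds
#10 p = -7, r = -12; distinct  holds
#11 max(-12, -7) = -7  holds

The assignment satisfies every constraint.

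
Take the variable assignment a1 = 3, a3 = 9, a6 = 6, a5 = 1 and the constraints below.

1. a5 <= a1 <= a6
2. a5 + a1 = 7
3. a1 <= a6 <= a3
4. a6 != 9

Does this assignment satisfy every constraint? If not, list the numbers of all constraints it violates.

1. values 1 <= 3 <= 6 — satisfied.
2. a5 + a1 = 1 + 3 = 4, not 7 — violated.
3. values 3 <= 6 <= 9 — satisfied.
4. a6 = 6, and 6 ≠ 9 — satisfied.

Constraint 2 is violated.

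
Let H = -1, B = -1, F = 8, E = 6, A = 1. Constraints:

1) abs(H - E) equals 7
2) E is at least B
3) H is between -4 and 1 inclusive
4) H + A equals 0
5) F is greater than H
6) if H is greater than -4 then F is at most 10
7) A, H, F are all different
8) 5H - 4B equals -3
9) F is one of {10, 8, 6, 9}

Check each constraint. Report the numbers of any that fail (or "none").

Violated: 8.

1) abs(-1 - 6) = 7  true
2) E = 6, B = -1; 6 ≥ -1  true
3) H = -1 lies in [-4, 1]  true
4) H + A = -1 + 1 = 0  true
5) F = 8, H = -1; 8 > -1  true
6) H = -1 > -4, so we need F ≤ 10; F = 8 ≤ 10  true
7) values 1, -1, 8 are pairwise distinct  true
8) 5H - 4B = 5(-1) - 4(-1) = -1, not -3  false
9) F = 8 is in {10, 8, 6, 9}  true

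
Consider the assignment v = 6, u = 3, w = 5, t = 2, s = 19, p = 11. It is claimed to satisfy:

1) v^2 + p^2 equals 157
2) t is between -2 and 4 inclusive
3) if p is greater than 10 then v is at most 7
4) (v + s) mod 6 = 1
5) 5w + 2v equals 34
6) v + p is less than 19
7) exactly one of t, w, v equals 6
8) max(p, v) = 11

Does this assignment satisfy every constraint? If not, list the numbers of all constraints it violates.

1) v^2 + p^2 = 6^2 + 11^2 = 36 + 121 = 157  yes
2) t = 2 lies in [-2, 4]  yes
3) p = 11 > 10, so we need v ≤ 7; v = 6 ≤ 7  yes
4) v + s = 25; 25 mod 6 = 1  yes
5) 5w + 2v = 5(5) + 2(6) = 37, not 34  no
6) v + p = 6 + 11 = 17; 17 < 19  yes
7) t=2, w=5, v=6; 1 of them equals 6  yes
8) max(11, 6) = 11  yes

No — constraint 5 is not satisfied.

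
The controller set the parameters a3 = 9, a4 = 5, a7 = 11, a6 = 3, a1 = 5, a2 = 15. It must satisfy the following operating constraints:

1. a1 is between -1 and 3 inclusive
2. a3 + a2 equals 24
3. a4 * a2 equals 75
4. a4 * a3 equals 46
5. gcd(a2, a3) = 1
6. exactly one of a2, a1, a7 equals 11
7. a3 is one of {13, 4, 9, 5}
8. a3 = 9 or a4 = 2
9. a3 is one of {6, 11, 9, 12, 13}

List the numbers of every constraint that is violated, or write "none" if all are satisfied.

1. a1 = 5 is outside [-1, 3]  no
2. a3 + a2 = 9 + 15 = 24  yes
3. a4 * a2 = 5 * 15 = 75  yes
4. a4 * a3 = 5 * 9 = 45, not 46  no
5. gcd(15, 9) = 3, not 1  no
6. a2=15, a1=5, a7=11; 1 of them equals 11  yes
7. a3 = 9 is in {13, 4, 9, 5}  yes
8. a3 = 9 = 9 (first disjunct)  yes
9. a3 = 9 is in {6, 11, 9, 12, 13}  yes

Violated: 1, 4, and 5.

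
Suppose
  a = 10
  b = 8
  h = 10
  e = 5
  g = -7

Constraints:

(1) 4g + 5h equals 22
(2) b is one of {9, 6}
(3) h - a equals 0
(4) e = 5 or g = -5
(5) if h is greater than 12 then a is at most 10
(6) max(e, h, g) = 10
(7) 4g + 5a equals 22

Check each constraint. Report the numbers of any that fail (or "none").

Constraint 2 is violated.

(1) 4g + 5h = 4(-7) + 5(10) = 22 — holds.
(2) b = 8 is not in {9, 6} — does not hold.
(3) h - a = 10 - 10 = 0 — holds.
(4) e = 5 = 5 (first disjunct) — holds.
(5) h = 10, not > 12; antecedent false, conditional vacuously true — holds.
(6) max(5, 10, -7) = 10 — holds.
(7) 4g + 5a = 4(-7) + 5(10) = 22 — holds.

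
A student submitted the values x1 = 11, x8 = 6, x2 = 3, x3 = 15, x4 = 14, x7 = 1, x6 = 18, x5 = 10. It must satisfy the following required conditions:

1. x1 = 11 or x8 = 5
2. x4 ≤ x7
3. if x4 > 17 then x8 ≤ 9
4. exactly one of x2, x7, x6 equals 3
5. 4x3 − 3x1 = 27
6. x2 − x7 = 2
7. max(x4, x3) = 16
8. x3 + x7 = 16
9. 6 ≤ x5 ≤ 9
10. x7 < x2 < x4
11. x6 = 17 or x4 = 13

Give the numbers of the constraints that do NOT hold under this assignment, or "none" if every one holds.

No — constraints 2, 7, 9, and 11 are not satisfied.

1. x1 = 11 = 11 (first disjunct)  holds
2. x4 = 14, x7 = 1; 14 > 1 (want ≤)  fails
3. x4 = 14, not > 17; antecedent false, conditional vacuously true  holds
4. x2=3, x7=1, x6=18; 1 of them equals 3  holds
5. 4x3 − 3x1 = 4(15) − 3(11) = 27  holds
6. x2 − x7 = 3 − 1 = 2  holds
7. max(14, 15) = 15, not 16  fails
8. x3 + x7 = 15 + 1 = 16  holds
9. x5 = 10 is outside [6, 9]  fails
10. values 1 < 3 < 14  holds
11. x6 = 18 ≠ 17 and x4 = 14 ≠ 13; both disjuncts false  fails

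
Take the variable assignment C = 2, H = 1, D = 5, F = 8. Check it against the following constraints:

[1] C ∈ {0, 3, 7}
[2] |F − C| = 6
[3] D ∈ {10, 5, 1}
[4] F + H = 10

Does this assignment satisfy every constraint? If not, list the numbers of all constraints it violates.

Constraints 1 and 4 are violated.

[1] C = 2 is not in {0, 3, 7} — violated.
[2] |8 − 2| = 6 — OK.
[3] D = 5 is in {10, 5, 1} — OK.
[4] F + H = 8 + 1 = 9, not 10 — violated.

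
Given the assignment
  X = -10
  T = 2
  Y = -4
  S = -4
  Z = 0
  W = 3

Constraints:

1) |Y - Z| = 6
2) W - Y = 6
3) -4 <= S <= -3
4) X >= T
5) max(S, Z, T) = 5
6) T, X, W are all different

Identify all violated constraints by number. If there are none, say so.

Constraints 1, 2, 4, 5 are violated.

1) |-4 - 0| = 4, not 6 — violated.
2) W - Y = 3 - (-4) = 7, not 6 — violated.
3) S = -4 lies in [-4, -3] — OK.
4) X = -10, T = 2; -10 < 2 (want ≥) — violated.
5) max(-4, 0, 2) = 2, not 5 — violated.
6) values 2, -10, 3 are pairwise distinct — OK.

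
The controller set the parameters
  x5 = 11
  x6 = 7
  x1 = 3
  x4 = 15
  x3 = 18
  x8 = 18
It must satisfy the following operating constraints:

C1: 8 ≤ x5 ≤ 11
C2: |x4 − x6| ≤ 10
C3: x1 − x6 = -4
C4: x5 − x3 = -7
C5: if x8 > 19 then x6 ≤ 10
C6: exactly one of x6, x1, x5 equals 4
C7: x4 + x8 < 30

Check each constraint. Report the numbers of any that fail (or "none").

C1: x5 = 11 lies in [8, 11] — holds.
C2: |15 − 7| = 8; 8 ≤ 10 — holds.
C3: x1 − x6 = 3 − 7 = -4 — holds.
C4: x5 − x3 = 11 − 18 = -7 — holds.
C5: x8 = 18, not > 19; antecedent false, conditional vacuously true — holds.
C6: x6=7, x1=3, x5=11; 0 of them equal 4, not exactly one — does not hold.
C7: x4 + x8 = 15 + 18 = 33; 33 ≥ 30, bound 30 not met — does not hold.

Constraints 6, 7 are violated.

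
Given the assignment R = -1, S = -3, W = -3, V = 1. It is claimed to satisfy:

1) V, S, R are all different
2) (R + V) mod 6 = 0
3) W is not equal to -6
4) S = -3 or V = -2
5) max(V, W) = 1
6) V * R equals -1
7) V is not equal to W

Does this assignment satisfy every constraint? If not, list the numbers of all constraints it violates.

No violations.

1) values 1, -3, -1 are pairwise distinct  ✓
2) R + V = 0; 0 mod 6 = 0  ✓
3) W = -3, and -3 ≠ -6  ✓
4) S = -3 = -3 (first disjunct)  ✓
5) max(1, -3) = 1  ✓
6) V * R = 1 * (-1) = -1  ✓
7) V = 1, W = -3; distinct  ✓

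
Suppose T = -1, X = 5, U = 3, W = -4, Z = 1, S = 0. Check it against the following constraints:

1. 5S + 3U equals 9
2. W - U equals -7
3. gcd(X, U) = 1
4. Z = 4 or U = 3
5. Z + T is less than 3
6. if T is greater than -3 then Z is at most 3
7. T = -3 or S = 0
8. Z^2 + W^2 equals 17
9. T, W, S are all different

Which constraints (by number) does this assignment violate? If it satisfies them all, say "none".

1. 5S + 3U = 5(0) + 3(3) = 9 — holds.
2. W - U = -4 - 3 = -7 — holds.
3. gcd(5, 3) = 1 — holds.
4. Z = 1 ≠ 4, but U = 3 = 3 (second disjunct) — holds.
5. Z + T = 1 + (-1) = 0; 0 < 3 — holds.
6. T = -1 > -3, so we need Z ≤ 3; Z = 1 ≤ 3 — holds.
7. T = -1 ≠ -3, but S = 0 = 0 (second disjunct) — holds.
8. Z^2 + W^2 = 1^2 + (-4)^2 = 1 + 16 = 17 — holds.
9. values -1, -4, 0 are pairwise distinct — holds.

All constraints are satisfied.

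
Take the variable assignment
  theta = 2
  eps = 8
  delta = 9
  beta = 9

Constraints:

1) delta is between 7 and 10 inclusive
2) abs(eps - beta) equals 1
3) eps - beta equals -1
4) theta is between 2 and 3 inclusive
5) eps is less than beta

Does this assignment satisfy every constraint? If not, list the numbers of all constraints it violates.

No violations.

1) delta = 9 lies in [7, 10] — OK.
2) abs(8 - 9) = 1 — OK.
3) eps - beta = 8 - 9 = -1 — OK.
4) theta = 2 lies in [2, 3] — OK.
5) eps = 8, beta = 9; 8 < 9 — OK.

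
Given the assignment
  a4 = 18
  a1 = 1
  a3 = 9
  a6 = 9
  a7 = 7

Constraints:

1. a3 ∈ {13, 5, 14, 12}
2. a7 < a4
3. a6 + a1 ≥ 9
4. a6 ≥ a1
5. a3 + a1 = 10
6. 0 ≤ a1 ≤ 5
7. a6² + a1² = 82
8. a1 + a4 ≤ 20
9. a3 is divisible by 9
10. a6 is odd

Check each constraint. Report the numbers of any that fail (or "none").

Violated: 1.

1. a3 = 9 is not in {13, 5, 14, 12} — violated.
2. a7 = 7, a4 = 18; 7 < 18 — satisfied.
3. a6 + a1 = 9 + 1 = 10; 10 ≥ 9 — satisfied.
4. a6 = 9, a1 = 1; 9 ≥ 1 — satisfied.
5. a3 + a1 = 9 + 1 = 10 — satisfied.
6. a1 = 1 lies in [0, 5] — satisfied.
7. a6² + a1² = 9² + 1² = 81 + 1 = 82 — satisfied.
8. a1 + a4 = 1 + 18 = 19; 19 ≤ 20 — satisfied.
9. 9 / 9 = 1, so 9 divides 9 — satisfied.
10. a6 = 9 is odd — satisfied.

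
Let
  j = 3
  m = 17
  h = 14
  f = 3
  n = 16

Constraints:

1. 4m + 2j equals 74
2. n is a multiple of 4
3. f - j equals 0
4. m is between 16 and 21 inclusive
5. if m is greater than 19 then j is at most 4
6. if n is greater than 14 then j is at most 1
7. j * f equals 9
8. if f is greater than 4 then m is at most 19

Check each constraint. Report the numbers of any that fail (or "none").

No — constraint 6 is not satisfied.

1. 4m + 2j = 4(17) + 2(3) = 74 — satisfied.
2. 16 / 4 = 4, so 4 divides 16 — satisfied.
3. f - j = 3 - 3 = 0 — satisfied.
4. m = 17 lies in [16, 21] — satisfied.
5. m = 17, not > 19; antecedent false, conditional vacuously true — satisfied.
6. n = 16 > 14, so we need j ≤ 1; but j = 3 > 1 — violated.
7. j * f = 3 * 3 = 9 — satisfied.
8. f = 3, not > 4; antecedent false, conditional vacuously true — satisfied.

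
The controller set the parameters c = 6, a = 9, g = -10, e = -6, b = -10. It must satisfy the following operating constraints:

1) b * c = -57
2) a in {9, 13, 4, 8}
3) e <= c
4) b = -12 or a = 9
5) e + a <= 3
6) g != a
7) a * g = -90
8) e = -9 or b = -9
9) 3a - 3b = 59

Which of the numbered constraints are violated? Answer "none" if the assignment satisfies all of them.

Constraints 1, 8, and 9 are violated.

1) b * c = -10 * 6 = -60, not -57  FAIL
2) a = 9 is in {9, 13, 4, 8}  OK
3) e = -6, c = 6; -6 ≤ 6  OK
4) b = -10 ≠ -12, but a = 9 = 9 (second disjunct)  OK
5) e + a = -6 + 9 = 3; 3 ≤ 3  OK
6) g = -10, a = 9; distinct  OK
7) a * g = 9 * (-10) = -90  OK
8) e = -6 ≠ -9 and b = -10 ≠ -9; both disjuncts false  FAIL
9) 3a - 3b = 3(9) - 3(-10) = 57, not 59  FAIL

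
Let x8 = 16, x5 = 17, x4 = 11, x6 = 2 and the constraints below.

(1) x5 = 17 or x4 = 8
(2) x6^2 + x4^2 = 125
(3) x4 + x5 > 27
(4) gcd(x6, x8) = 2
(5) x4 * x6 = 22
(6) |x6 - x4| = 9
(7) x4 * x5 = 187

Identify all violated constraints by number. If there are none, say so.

No violations.

(1) x5 = 17 = 17 (first disjunct) — holds.
(2) x6^2 + x4^2 = 2^2 + 11^2 = 4 + 121 = 125 — holds.
(3) x4 + x5 = 11 + 17 = 28; 28 > 27 — holds.
(4) gcd(2, 16) = 2 — holds.
(5) x4 * x6 = 11 * 2 = 22 — holds.
(6) |2 - 11| = 9 — holds.
(7) x4 * x5 = 11 * 17 = 187 — holds.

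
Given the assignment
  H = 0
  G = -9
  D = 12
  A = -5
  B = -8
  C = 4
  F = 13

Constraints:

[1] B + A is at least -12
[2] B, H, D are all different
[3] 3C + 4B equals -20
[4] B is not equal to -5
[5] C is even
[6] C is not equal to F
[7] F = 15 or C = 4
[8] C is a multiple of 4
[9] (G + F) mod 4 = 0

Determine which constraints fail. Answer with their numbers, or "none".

[1] B + A = -8 + (-5) = -13; -13 < -12, bound -12 not met  ✗
[2] values -8, 0, 12 are pairwise distinct  ✓
[3] 3C + 4B = 3(4) + 4(-8) = -20  ✓
[4] B = -8, and -8 ≠ -5  ✓
[5] C = 4 is even  ✓
[6] C = 4, F = 13; distinct  ✓
[7] F = 13 ≠ 15, but C = 4 = 4 (second disjunct)  ✓
[8] 4 / 4 = 1, so 4 divides 4  ✓
[9] G + F = 4; 4 mod 4 = 0  ✓

Constraint 1 does not hold.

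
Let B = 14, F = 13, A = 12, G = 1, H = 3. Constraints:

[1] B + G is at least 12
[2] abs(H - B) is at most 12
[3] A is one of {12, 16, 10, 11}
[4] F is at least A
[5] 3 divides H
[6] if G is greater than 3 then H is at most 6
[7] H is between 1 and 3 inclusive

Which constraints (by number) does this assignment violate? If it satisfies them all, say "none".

None — every constraint holds.

[1] B + G = 14 + 1 = 15; 15 ≥ 12  ✔
[2] abs(3 - 14) = 11; 11 ≤ 12  ✔
[3] A = 12 is in {12, 16, 10, 11}  ✔
[4] F = 13, A = 12; 13 ≥ 12  ✔
[5] 3 / 3 = 1, so 3 divides 3  ✔
[6] G = 1, not > 3; antecedent false, conditional vacuously true  ✔
[7] H = 3 lies in [1, 3]  ✔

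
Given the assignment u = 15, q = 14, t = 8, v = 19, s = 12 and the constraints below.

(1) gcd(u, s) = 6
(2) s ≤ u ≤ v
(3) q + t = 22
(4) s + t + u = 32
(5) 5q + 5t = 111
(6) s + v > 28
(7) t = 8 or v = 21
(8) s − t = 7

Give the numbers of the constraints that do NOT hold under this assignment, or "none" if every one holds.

Violated: 1, 4, 5, 8.

(1) gcd(15, 12) = 3, not 6  fails
(2) values 12 ≤ 15 ≤ 19  holds
(3) q + t = 14 + 8 = 22  holds
(4) s + t + u = 12 + 8 + 15 = 35, not 32  fails
(5) 5q + 5t = 5(14) + 5(8) = 110, not 111  fails
(6) s + v = 12 + 19 = 31; 31 > 28  holds
(7) t = 8 = 8 (first disjunct)  holds
(8) s − t = 12 − 8 = 4, not 7  fails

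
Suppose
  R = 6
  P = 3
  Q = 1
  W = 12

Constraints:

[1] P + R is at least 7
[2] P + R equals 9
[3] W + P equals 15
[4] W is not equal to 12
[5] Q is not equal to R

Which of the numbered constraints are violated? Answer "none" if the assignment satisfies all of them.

The assignment fails constraint 4.

[1] P + R = 3 + 6 = 9; 9 ≥ 7 — satisfied.
[2] P + R = 3 + 6 = 9 — satisfied.
[3] W + P = 12 + 3 = 15 — satisfied.
[4] W = 12, but 12 is required to differ — violated.
[5] Q = 1, R = 6; distinct — satisfied.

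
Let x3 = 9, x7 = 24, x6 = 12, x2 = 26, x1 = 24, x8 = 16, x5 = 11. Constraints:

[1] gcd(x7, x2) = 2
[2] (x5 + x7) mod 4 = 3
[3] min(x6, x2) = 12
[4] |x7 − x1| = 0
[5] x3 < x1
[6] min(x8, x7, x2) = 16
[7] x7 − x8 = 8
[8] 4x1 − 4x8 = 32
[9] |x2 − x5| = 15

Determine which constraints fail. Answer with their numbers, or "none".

All constraints are satisfied.

[1] gcd(24, 26) = 2  yes
[2] x5 + x7 = 35; 35 mod 4 = 3  yes
[3] min(12, 26) = 12  yes
[4] |24 − 24| = 0  yes
[5] x3 = 9, x1 = 24; 9 < 24  yes
[6] min(16, 24, 26) = 16  yes
[7] x7 − x8 = 24 − 16 = 8  yes
[8] 4x1 − 4x8 = 4(24) − 4(16) = 32  yes
[9] |26 − 11| = 15  yes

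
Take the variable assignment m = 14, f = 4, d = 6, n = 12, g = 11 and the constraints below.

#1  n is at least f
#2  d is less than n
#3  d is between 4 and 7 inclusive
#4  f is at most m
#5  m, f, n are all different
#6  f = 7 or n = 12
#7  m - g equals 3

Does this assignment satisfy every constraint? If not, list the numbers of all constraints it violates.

Yes — all constraints hold.

#1 n = 12, f = 4; 12 ≥ 4 — satisfied.
#2 d = 6, n = 12; 6 < 12 — satisfied.
#3 d = 6 lies in [4, 7] — satisfied.
#4 f = 4, m = 14; 4 ≤ 14 — satisfied.
#5 values 14, 4, 12 are pairwise distinct — satisfied.
#6 f = 4 ≠ 7, but n = 12 = 12 (second disjunct) — satisfied.
#7 m - g = 14 - 11 = 3 — satisfied.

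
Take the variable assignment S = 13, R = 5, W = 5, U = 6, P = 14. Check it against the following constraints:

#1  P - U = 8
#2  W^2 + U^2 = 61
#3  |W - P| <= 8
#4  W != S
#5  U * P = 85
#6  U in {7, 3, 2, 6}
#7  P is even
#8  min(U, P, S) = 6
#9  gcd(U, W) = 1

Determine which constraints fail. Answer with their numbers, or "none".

#1 P - U = 14 - 6 = 8  OK
#2 W^2 + U^2 = 5^2 + 6^2 = 25 + 36 = 61  OK
#3 |5 - 14| = 9; 9 > 8, exceeds bound 8  FAIL
#4 W = 5, S = 13; distinct  OK
#5 U * P = 6 * 14 = 84, not 85  FAIL
#6 U = 6 is in {7, 3, 2, 6}  OK
#7 P = 14 is even  OK
#8 min(6, 14, 13) = 6  OK
#9 gcd(6, 5) = 1  OK

Constraints 3 and 5 are violated.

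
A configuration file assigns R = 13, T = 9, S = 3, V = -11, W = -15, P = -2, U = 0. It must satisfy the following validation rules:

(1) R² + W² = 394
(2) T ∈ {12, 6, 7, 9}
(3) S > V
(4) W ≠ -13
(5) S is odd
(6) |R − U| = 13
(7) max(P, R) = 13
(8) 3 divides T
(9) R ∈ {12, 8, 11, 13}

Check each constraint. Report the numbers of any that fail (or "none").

Yes — all constraints hold.

(1) R² + W² = 13² + (-15)² = 169 + 225 = 394 — OK.
(2) T = 9 is in {12, 6, 7, 9} — OK.
(3) S = 3, V = -11; 3 > -11 — OK.
(4) W = -15, and -15 ≠ -13 — OK.
(5) S = 3 is odd — OK.
(6) |13 − 0| = 13 — OK.
(7) max(-2, 13) = 13 — OK.
(8) 9 / 3 = 3, so 3 divides 9 — OK.
(9) R = 13 is in {12, 8, 11, 13} — OK.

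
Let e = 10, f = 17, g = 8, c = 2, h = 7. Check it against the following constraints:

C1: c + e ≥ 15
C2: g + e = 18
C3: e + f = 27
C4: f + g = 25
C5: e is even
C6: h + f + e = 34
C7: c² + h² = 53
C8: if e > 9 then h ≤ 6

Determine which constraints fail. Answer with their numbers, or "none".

C1: c + e = 2 + 10 = 12; 12 < 15, bound 15 not met — violated.
C2: g + e = 8 + 10 = 18 — satisfied.
C3: e + f = 10 + 17 = 27 — satisfied.
C4: f + g = 17 + 8 = 25 — satisfied.
C5: e = 10 is even — satisfied.
C6: h + f + e = 7 + 17 + 10 = 34 — satisfied.
C7: c² + h² = 2² + 7² = 4 + 49 = 53 — satisfied.
C8: e = 10 > 9, so we need h ≤ 6; but h = 7 > 6 — violated.

Constraints 1, 8 do not hold.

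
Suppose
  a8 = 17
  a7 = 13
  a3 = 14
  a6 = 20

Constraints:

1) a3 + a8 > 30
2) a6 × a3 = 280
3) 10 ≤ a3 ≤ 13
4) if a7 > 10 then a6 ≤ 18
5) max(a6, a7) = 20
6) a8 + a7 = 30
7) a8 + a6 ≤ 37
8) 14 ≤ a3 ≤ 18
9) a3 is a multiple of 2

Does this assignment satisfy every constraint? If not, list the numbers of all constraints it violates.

Violated: 3, 4.

1) a3 + a8 = 14 + 17 = 31; 31 > 30 — satisfied.
2) a6 × a3 = 20 × 14 = 280 — satisfied.
3) a3 = 14 is outside [10, 13] — violated.
4) a7 = 13 > 10, so we need a6 ≤ 18; but a6 = 20 > 18 — violated.
5) max(20, 13) = 20 — satisfied.
6) a8 + a7 = 17 + 13 = 30 — satisfied.
7) a8 + a6 = 17 + 20 = 37; 37 ≤ 37 — satisfied.
8) a3 = 14 lies in [14, 18] — satisfied.
9) 14 / 2 = 7, so 2 divides 14 — satisfied.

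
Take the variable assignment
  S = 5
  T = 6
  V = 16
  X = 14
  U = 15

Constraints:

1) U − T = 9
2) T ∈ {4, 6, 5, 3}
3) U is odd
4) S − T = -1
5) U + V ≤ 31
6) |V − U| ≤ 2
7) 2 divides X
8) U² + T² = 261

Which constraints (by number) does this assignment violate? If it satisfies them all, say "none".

1) U − T = 15 − 6 = 9  OK
2) T = 6 is in {4, 6, 5, 3}  OK
3) U = 15 is odd  OK
4) S − T = 5 − 6 = -1  OK
5) U + V = 15 + 16 = 31; 31 ≤ 31  OK
6) |16 − 15| = 1; 1 ≤ 2  OK
7) 14 / 2 = 7, so 2 divides 14  OK
8) U² + T² = 15² + 6² = 225 + 36 = 261  OK

The assignment satisfies every constraint.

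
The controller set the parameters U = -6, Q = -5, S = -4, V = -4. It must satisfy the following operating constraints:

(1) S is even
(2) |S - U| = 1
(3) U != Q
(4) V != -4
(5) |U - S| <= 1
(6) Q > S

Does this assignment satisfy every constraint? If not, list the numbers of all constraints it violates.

The assignment fails constraints 2, 4, 5, and 6.

(1) S = -4 is even  yes
(2) |-4 - (-6)| = 2, not 1  no
(3) U = -6, Q = -5; distinct  yes
(4) V = -4, but -4 is required to differ  no
(5) |-6 - (-4)| = 2; 2 > 1, exceeds bound 1  no
(6) Q = -5, S = -4; -5 ≤ -4 (want >)  no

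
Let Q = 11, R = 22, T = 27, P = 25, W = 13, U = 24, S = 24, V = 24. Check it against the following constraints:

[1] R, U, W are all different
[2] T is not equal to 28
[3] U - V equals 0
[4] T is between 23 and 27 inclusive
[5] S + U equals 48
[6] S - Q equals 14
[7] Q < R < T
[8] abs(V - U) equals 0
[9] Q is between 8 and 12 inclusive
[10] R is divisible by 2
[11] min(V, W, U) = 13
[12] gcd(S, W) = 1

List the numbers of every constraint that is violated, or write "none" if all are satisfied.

[1] values 22, 24, 13 are pairwise distinct — holds.
[2] T = 27, and 27 ≠ 28 — holds.
[3] U - V = 24 - 24 = 0 — holds.
[4] T = 27 lies in [23, 27] — holds.
[5] S + U = 24 + 24 = 48 — holds.
[6] S - Q = 24 - 11 = 13, not 14 — does not hold.
[7] values 11 < 22 < 27 — holds.
[8] abs(24 - 24) = 0 — holds.
[9] Q = 11 lies in [8, 12] — holds.
[10] 22 / 2 = 11, so 2 divides 22 — holds.
[11] min(24, 13, 24) = 13 — holds.
[12] gcd(24, 13) = 1 — holds.

Violated: 6.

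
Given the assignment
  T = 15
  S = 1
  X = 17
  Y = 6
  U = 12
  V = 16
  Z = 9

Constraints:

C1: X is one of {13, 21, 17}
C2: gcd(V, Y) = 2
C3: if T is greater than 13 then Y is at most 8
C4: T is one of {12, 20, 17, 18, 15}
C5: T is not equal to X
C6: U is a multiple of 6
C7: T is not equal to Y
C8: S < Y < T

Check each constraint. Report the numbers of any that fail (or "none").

The assignment satisfies every constraint.

C1: X = 17 is in {13, 21, 17} — satisfied.
C2: gcd(16, 6) = 2 — satisfied.
C3: T = 15 > 13, so we need Y ≤ 8; Y = 6 ≤ 8 — satisfied.
C4: T = 15 is in {12, 20, 17, 18, 15} — satisfied.
C5: T = 15, X = 17; distinct — satisfied.
C6: 12 / 6 = 2, so 6 divides 12 — satisfied.
C7: T = 15, Y = 6; distinct — satisfied.
C8: values 1 < 6 < 15 — satisfied.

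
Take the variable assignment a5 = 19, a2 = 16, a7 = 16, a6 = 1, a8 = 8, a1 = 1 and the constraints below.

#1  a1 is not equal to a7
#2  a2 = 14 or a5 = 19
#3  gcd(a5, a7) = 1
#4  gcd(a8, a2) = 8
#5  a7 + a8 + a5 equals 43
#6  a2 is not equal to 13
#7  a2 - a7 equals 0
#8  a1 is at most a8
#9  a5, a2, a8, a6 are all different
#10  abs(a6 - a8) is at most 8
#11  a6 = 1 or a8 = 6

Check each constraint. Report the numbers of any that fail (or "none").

Yes — all constraints hold.

#1 a1 = 1, a7 = 16; distinct — holds.
#2 a2 = 16 ≠ 14, but a5 = 19 = 19 (second disjunct) — holds.
#3 gcd(19, 16) = 1 — holds.
#4 gcd(8, 16) = 8 — holds.
#5 a7 + a8 + a5 = 16 + 8 + 19 = 43 — holds.
#6 a2 = 16, and 16 ≠ 13 — holds.
#7 a2 - a7 = 16 - 16 = 0 — holds.
#8 a1 = 1, a8 = 8; 1 ≤ 8 — holds.
#9 values 19, 16, 8, 1 are pairwise distinct — holds.
#10 abs(1 - 8) = 7; 7 ≤ 8 — holds.
#11 a6 = 1 = 1 (first disjunct) — holds.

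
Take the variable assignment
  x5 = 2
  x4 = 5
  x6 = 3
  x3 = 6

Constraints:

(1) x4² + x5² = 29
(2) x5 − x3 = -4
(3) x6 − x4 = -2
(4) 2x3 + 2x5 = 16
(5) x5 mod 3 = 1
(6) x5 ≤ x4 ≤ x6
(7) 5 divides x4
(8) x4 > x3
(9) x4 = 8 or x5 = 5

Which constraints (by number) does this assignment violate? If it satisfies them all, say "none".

No — constraints 5, 6, 8, 9 are not satisfied.

(1) x4² + x5² = 5² + 2² = 25 + 4 = 29 — OK.
(2) x5 − x3 = 2 − 6 = -4 — OK.
(3) x6 − x4 = 3 − 5 = -2 — OK.
(4) 2x3 + 2x5 = 2(6) + 2(2) = 16 — OK.
(5) 2 mod 3 = 2, not 1 — violated.
(6) values 2, 5, 3; x4 = 5 is not ≤ x6 = 3 — violated.
(7) 5 / 5 = 1, so 5 divides 5 — OK.
(8) x4 = 5, x3 = 6; 5 ≤ 6 (want >) — violated.
(9) x4 = 5 ≠ 8 and x5 = 2 ≠ 5; both disjuncts false — violated.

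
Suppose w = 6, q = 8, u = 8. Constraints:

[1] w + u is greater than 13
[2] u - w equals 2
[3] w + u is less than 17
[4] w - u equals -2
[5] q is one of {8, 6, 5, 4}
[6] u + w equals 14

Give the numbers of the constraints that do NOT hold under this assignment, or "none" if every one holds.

[1] w + u = 6 + 8 = 14; 14 > 13  ✔
[2] u - w = 8 - 6 = 2  ✔
[3] w + u = 6 + 8 = 14; 14 < 17  ✔
[4] w - u = 6 - 8 = -2  ✔
[5] q = 8 is in {8, 6, 5, 4}  ✔
[6] u + w = 8 + 6 = 14  ✔

The assignment satisfies every constraint.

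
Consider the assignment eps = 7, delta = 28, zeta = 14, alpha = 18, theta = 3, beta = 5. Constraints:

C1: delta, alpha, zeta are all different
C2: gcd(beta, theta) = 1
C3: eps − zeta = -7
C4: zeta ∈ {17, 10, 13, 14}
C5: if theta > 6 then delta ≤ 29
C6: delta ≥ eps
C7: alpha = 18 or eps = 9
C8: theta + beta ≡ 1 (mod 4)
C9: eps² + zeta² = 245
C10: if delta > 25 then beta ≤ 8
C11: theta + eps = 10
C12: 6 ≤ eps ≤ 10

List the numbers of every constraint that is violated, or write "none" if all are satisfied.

C1: values 28, 18, 14 are pairwise distinct  OK
C2: gcd(5, 3) = 1  OK
C3: eps − zeta = 7 − 14 = -7  OK
C4: zeta = 14 is in {17, 10, 13, 14}  OK
C5: theta = 3, not > 6; antecedent false, conditional vacuously true  OK
C6: delta = 28, eps = 7; 28 ≥ 7  OK
C7: alpha = 18 = 18 (first disjunct)  OK
C8: theta + beta = 8; 8 mod 4 = 0, not 1  FAIL
C9: eps² + zeta² = 7² + 14² = 49 + 196 = 245  OK
C10: delta = 28 > 25, so we need beta ≤ 8; beta = 5 ≤ 8  OK
C11: theta + eps = 3 + 7 = 10  OK
C12: eps = 7 lies in [6, 10]  OK

Constraint 8 does not hold.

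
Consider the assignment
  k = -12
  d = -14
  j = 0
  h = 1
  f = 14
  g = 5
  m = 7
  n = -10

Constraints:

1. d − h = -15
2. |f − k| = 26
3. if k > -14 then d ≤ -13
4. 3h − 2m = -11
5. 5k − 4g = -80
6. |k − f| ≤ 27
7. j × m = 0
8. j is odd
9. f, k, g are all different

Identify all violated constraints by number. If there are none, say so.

1. d − h = -14 − 1 = -15 — OK.
2. |14 − (-12)| = 26 — OK.
3. k = -12 > -14, so we need d ≤ -13; d = -14 ≤ -13 — OK.
4. 3h − 2m = 3(1) − 2(7) = -11 — OK.
5. 5k − 4g = 5(-12) − 4(5) = -80 — OK.
6. |-12 − 14| = 26; 26 ≤ 27 — OK.
7. j × m = 0 × 7 = 0 — OK.
8. j = 0 is even — violated.
9. values 14, -12, 5 are pairwise distinct — OK.

Violated: 8.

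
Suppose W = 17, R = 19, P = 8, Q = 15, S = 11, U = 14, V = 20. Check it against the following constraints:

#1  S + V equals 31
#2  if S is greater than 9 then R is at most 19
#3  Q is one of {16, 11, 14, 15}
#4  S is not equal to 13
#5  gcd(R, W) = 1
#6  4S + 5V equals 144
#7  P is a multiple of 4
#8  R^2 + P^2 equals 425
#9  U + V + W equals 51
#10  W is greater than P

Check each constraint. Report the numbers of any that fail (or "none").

The assignment satisfies every constraint.

#1 S + V = 11 + 20 = 31 — holds.
#2 S = 11 > 9, so we need R ≤ 19; R = 19 ≤ 19 — holds.
#3 Q = 15 is in {16, 11, 14, 15} — holds.
#4 S = 11, and 11 ≠ 13 — holds.
#5 gcd(19, 17) = 1 — holds.
#6 4S + 5V = 4(11) + 5(20) = 144 — holds.
#7 8 / 4 = 2, so 4 divides 8 — holds.
#8 R^2 + P^2 = 19^2 + 8^2 = 361 + 64 = 425 — holds.
#9 U + V + W = 14 + 20 + 17 = 51 — holds.
#10 W = 17, P = 8; 17 > 8 — holds.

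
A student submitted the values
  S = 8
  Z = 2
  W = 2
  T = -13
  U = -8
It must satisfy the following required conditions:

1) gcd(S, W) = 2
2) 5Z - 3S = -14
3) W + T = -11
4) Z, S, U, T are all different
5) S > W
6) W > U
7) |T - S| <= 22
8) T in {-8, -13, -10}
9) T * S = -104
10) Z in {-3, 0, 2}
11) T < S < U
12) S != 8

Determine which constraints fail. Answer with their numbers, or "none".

1) gcd(8, 2) = 2 — holds.
2) 5Z - 3S = 5(2) - 3(8) = -14 — holds.
3) W + T = 2 + (-13) = -11 — holds.
4) values 2, 8, -8, -13 are pairwise distinct — holds.
5) S = 8, W = 2; 8 > 2 — holds.
6) W = 2, U = -8; 2 > -8 — holds.
7) |-13 - 8| = 21; 21 ≤ 22 — holds.
8) T = -13 is in {-8, -13, -10} — holds.
9) T * S = -13 * 8 = -104 — holds.
10) Z = 2 is in {-3, 0, 2} — holds.
11) values -13, 8, -8; S = 8 is not < U = -8 — fails.
12) S = 8, but 8 is required to differ — fails.

No — constraints 11, 12 are not satisfied.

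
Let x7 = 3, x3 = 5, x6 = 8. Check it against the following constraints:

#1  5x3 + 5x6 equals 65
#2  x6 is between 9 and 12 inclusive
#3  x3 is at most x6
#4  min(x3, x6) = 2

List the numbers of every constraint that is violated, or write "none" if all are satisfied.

Constraints 2, 4 are violated.

#1 5x3 + 5x6 = 5(5) + 5(8) = 65  yes
#2 x6 = 8 is outside [9, 12]  no
#3 x3 = 5, x6 = 8; 5 ≤ 8  yes
#4 min(5, 8) = 5, not 2  no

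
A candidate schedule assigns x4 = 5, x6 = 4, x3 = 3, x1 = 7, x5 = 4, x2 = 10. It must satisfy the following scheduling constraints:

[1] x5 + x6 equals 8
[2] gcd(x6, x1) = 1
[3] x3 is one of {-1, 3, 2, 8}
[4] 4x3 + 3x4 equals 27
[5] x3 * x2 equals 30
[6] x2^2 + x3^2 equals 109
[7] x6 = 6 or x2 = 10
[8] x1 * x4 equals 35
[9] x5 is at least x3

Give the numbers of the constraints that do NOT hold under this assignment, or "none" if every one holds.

No violations.

[1] x5 + x6 = 4 + 4 = 8  ✓
[2] gcd(4, 7) = 1  ✓
[3] x3 = 3 is in {-1, 3, 2, 8}  ✓
[4] 4x3 + 3x4 = 4(3) + 3(5) = 27  ✓
[5] x3 * x2 = 3 * 10 = 30  ✓
[6] x2^2 + x3^2 = 10^2 + 3^2 = 100 + 9 = 109  ✓
[7] x6 = 4 ≠ 6, but x2 = 10 = 10 (second disjunct)  ✓
[8] x1 * x4 = 7 * 5 = 35  ✓
[9] x5 = 4, x3 = 3; 4 ≥ 3  ✓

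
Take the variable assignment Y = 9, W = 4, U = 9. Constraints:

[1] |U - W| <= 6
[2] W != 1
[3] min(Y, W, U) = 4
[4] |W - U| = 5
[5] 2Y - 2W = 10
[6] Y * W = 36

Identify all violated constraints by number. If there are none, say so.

[1] |9 - 4| = 5; 5 ≤ 6 — holds.
[2] W = 4, and 4 ≠ 1 — holds.
[3] min(9, 4, 9) = 4 — holds.
[4] |4 - 9| = 5 — holds.
[5] 2Y - 2W = 2(9) - 2(4) = 10 — holds.
[6] Y * W = 9 * 4 = 36 — holds.

None — every constraint holds.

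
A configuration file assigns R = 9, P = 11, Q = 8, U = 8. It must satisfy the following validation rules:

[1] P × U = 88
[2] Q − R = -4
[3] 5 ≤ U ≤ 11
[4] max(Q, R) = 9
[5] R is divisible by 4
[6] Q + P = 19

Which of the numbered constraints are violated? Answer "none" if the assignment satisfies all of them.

The assignment fails constraints 2 and 5.

[1] P × U = 11 × 8 = 88 — satisfied.
[2] Q − R = 8 − 9 = -1, not -4 — violated.
[3] U = 8 lies in [5, 11] — satisfied.
[4] max(8, 9) = 9 — satisfied.
[5] 9 = 4×2 + 1, so 4 does not divide 9 — violated.
[6] Q + P = 8 + 11 = 19 — satisfied.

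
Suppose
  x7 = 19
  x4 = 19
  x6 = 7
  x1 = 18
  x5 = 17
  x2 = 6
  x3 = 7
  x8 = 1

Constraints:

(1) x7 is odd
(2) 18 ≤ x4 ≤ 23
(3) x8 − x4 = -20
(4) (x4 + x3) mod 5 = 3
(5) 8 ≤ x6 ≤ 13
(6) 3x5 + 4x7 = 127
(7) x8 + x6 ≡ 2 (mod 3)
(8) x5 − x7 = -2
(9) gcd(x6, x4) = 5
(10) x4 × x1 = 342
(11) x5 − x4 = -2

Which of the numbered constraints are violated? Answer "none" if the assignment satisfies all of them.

Constraints 3, 4, 5, and 9 are violated.

(1) x7 = 19 is odd — OK.
(2) x4 = 19 lies in [18, 23] — OK.
(3) x8 − x4 = 1 − 19 = -18, not -20 — violated.
(4) x4 + x3 = 26; 26 mod 5 = 1, not 3 — violated.
(5) x6 = 7 is outside [8, 13] — violated.
(6) 3x5 + 4x7 = 3(17) + 4(19) = 127 — OK.
(7) x8 + x6 = 8; 8 mod 3 = 2 — OK.
(8) x5 − x7 = 17 − 19 = -2 — OK.
(9) gcd(7, 19) = 1, not 5 — violated.
(10) x4 × x1 = 19 × 18 = 342 — OK.
(11) x5 − x4 = 17 − 19 = -2 — OK.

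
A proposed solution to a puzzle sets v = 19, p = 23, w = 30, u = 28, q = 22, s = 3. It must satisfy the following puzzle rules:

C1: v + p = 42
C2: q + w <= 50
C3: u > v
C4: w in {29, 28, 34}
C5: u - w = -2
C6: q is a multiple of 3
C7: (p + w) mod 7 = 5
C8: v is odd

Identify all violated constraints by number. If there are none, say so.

C1: v + p = 19 + 23 = 42  ✔
C2: q + w = 22 + 30 = 52; 52 > 50, bound 50 not met  ✘
C3: u = 28, v = 19; 28 > 19  ✔
C4: w = 30 is not in {29, 28, 34}  ✘
C5: u - w = 28 - 30 = -2  ✔
C6: 22 = 3*7 + 1, so 3 does not divide 22  ✘
C7: p + w = 53; 53 mod 7 = 4, not 5  ✘
C8: v = 19 is odd  ✔

The assignment fails constraints 2, 4, 6, 7.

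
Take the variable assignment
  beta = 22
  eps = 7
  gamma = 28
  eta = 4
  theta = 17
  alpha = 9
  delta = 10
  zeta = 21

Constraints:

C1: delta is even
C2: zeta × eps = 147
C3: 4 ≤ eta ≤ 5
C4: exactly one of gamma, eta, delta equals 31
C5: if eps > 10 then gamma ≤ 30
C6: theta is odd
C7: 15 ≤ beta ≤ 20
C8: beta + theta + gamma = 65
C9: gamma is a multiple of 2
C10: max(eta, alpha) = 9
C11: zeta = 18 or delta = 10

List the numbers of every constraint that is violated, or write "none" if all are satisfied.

The assignment fails constraints 4, 7, 8.

C1: delta = 10 is even — OK.
C2: zeta × eps = 21 × 7 = 147 — OK.
C3: eta = 4 lies in [4, 5] — OK.
C4: gamma=28, eta=4, delta=10; 0 of them equal 31, not exactly one — violated.
C5: eps = 7, not > 10; antecedent false, conditional vacuously true — OK.
C6: theta = 17 is odd — OK.
C7: beta = 22 is outside [15, 20] — violated.
C8: beta + theta + gamma = 22 + 17 + 28 = 67, not 65 — violated.
C9: 28 / 2 = 14, so 2 divides 28 — OK.
C10: max(4, 9) = 9 — OK.
C11: zeta = 21 ≠ 18, but delta = 10 = 10 (second disjunct) — OK.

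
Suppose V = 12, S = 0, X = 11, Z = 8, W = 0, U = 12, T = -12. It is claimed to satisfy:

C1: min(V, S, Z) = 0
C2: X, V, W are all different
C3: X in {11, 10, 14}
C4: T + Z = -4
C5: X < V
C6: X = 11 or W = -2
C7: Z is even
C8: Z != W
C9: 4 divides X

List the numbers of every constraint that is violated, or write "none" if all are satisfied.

No — constraint 9 is not satisfied.

C1: min(12, 0, 8) = 0  true
C2: values 11, 12, 0 are pairwise distinct  true
C3: X = 11 is in {11, 10, 14}  true
C4: T + Z = -12 + 8 = -4  true
C5: X = 11, V = 12; 11 < 12  true
C6: X = 11 = 11 (first disjunct)  true
C7: Z = 8 is even  true
C8: Z = 8, W = 0; distinct  true
C9: 11 = 4*2 + 3, so 4 does not divide 11  false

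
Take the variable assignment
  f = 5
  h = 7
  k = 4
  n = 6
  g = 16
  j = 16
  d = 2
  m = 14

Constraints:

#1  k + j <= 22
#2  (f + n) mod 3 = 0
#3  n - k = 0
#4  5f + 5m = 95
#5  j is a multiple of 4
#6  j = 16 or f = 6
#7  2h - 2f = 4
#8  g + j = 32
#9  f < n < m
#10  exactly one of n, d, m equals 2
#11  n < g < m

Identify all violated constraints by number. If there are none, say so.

Violated: 2, 3, 11.

#1 k + j = 4 + 16 = 20; 20 ≤ 22  ✔
#2 f + n = 11; 11 mod 3 = 2, not 0  ✘
#3 n - k = 6 - 4 = 2, not 0  ✘
#4 5f + 5m = 5(5) + 5(14) = 95  ✔
#5 16 / 4 = 4, so 4 divides 16  ✔
#6 j = 16 = 16 (first disjunct)  ✔
#7 2h - 2f = 2(7) - 2(5) = 4  ✔
#8 g + j = 16 + 16 = 32  ✔
#9 values 5 < 6 < 14  ✔
#10 n=6, d=2, m=14; 1 of them equals 2  ✔
#11 values 6, 16, 14; g = 16 is not < m = 14  ✘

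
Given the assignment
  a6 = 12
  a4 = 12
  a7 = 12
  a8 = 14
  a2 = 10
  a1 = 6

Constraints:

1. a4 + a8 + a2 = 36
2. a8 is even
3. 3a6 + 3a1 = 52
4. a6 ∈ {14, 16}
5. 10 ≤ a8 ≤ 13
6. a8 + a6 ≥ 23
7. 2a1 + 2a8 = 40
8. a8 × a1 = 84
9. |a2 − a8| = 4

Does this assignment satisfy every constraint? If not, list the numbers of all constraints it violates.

1. a4 + a8 + a2 = 12 + 14 + 10 = 36  ✔
2. a8 = 14 is even  ✔
3. 3a6 + 3a1 = 3(12) + 3(6) = 54, not 52  ✘
4. a6 = 12 is not in {14, 16}  ✘
5. a8 = 14 is outside [10, 13]  ✘
6. a8 + a6 = 14 + 12 = 26; 26 ≥ 23  ✔
7. 2a1 + 2a8 = 2(6) + 2(14) = 40  ✔
8. a8 × a1 = 14 × 6 = 84  ✔
9. |10 − 14| = 4  ✔

Violated: 3, 4, 5.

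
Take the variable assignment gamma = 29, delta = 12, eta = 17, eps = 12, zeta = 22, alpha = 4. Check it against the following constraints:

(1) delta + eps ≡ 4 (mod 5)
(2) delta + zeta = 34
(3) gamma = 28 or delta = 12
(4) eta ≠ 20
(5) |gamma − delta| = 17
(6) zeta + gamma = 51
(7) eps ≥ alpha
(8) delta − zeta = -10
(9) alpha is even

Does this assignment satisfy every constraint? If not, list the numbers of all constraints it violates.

Yes — all constraints hold.

(1) delta + eps = 24; 24 mod 5 = 4  holds
(2) delta + zeta = 12 + 22 = 34  holds
(3) gamma = 29 ≠ 28, but delta = 12 = 12 (second disjunct)  holds
(4) eta = 17, and 17 ≠ 20  holds
(5) |29 − 12| = 17  holds
(6) zeta + gamma = 22 + 29 = 51  holds
(7) eps = 12, alpha = 4; 12 ≥ 4  holds
(8) delta − zeta = 12 − 22 = -10  holds
(9) alpha = 4 is even  holds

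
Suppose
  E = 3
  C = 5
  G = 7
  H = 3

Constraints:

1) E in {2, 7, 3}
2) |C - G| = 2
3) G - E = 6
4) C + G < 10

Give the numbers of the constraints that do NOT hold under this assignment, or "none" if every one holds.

1) E = 3 is in {2, 7, 3}  true
2) |5 - 7| = 2  true
3) G - E = 7 - 3 = 4, not 6  false
4) C + G = 5 + 7 = 12; 12 ≥ 10, bound 10 not met  false

No — constraints 3, 4 are not satisfied.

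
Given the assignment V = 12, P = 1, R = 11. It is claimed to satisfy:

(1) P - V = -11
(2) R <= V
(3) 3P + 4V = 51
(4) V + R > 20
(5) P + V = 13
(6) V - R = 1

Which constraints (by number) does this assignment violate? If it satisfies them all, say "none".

(1) P - V = 1 - 12 = -11 — OK.
(2) R = 11, V = 12; 11 ≤ 12 — OK.
(3) 3P + 4V = 3(1) + 4(12) = 51 — OK.
(4) V + R = 12 + 11 = 23; 23 > 20 — OK.
(5) P + V = 1 + 12 = 13 — OK.
(6) V - R = 12 - 11 = 1 — OK.

No violations.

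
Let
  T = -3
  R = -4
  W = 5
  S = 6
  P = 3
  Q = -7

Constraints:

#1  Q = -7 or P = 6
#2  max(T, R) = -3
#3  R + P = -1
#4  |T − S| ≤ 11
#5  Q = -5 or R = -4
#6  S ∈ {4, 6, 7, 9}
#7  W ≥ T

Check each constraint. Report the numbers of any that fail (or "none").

#1 Q = -7 = -7 (first disjunct) — holds.
#2 max(-3, -4) = -3 — holds.
#3 R + P = -4 + 3 = -1 — holds.
#4 |-3 − 6| = 9; 9 ≤ 11 — holds.
#5 Q = -7 ≠ -5, but R = -4 = -4 (second disjunct) — holds.
#6 S = 6 is in {4, 6, 7, 9} — holds.
#7 W = 5, T = -3; 5 ≥ -3 — holds.

None — every constraint holds.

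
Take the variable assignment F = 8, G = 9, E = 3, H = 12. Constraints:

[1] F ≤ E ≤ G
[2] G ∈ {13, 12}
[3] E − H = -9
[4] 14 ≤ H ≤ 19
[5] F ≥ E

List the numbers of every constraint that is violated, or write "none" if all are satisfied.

[1] values 8, 3, 9; F = 8 is not ≤ E = 3  false
[2] G = 9 is not in {13, 12}  false
[3] E − H = 3 − 12 = -9  true
[4] H = 12 is outside [14, 19]  false
[5] F = 8, E = 3; 8 ≥ 3  true

Violated: 1, 2, and 4.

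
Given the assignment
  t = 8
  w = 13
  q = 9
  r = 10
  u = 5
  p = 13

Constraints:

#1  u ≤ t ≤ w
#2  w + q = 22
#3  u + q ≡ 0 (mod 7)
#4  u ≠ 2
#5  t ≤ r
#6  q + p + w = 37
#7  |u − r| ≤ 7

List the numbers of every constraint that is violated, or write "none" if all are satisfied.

Constraint 6 is violated.

#1 values 5 ≤ 8 ≤ 13  holds
#2 w + q = 13 + 9 = 22  holds
#3 u + q = 14; 14 mod 7 = 0  holds
#4 u = 5, and 5 ≠ 2  holds
#5 t = 8, r = 10; 8 ≤ 10  holds
#6 q + p + w = 9 + 13 + 13 = 35, not 37  fails
#7 |5 − 10| = 5; 5 ≤ 7  holds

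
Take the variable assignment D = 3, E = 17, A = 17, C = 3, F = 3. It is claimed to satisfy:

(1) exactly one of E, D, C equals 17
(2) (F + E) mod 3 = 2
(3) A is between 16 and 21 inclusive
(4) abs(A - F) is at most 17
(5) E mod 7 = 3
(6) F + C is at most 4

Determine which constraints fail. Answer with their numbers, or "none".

(1) E=17, D=3, C=3; 1 of them equals 17  ✔
(2) F + E = 20; 20 mod 3 = 2  ✔
(3) A = 17 lies in [16, 21]  ✔
(4) abs(17 - 3) = 14; 14 ≤ 17  ✔
(5) 17 mod 7 = 3  ✔
(6) F + C = 3 + 3 = 6; 6 > 4, bound 4 not met  ✘

Violated: 6.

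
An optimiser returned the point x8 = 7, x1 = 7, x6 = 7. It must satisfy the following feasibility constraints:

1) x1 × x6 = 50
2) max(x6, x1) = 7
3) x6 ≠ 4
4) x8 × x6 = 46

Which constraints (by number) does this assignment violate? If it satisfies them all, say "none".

1) x1 × x6 = 7 × 7 = 49, not 50 — violated.
2) max(7, 7) = 7 — OK.
3) x6 = 7, and 7 ≠ 4 — OK.
4) x8 × x6 = 7 × 7 = 49, not 46 — violated.

The assignment fails constraints 1 and 4.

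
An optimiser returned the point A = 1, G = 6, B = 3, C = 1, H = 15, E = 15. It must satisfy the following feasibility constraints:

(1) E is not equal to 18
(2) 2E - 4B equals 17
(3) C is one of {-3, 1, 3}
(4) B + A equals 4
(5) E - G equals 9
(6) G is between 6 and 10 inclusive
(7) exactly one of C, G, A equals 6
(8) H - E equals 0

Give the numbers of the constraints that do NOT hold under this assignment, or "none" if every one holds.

Constraint 2 does not hold.

(1) E = 15, and 15 ≠ 18 — satisfied.
(2) 2E - 4B = 2(15) - 4(3) = 18, not 17 — violated.
(3) C = 1 is in {-3, 1, 3} — satisfied.
(4) B + A = 3 + 1 = 4 — satisfied.
(5) E - G = 15 - 6 = 9 — satisfied.
(6) G = 6 lies in [6, 10] — satisfied.
(7) C=1, G=6, A=1; 1 of them equals 6 — satisfied.
(8) H - E = 15 - 15 = 0 — satisfied.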